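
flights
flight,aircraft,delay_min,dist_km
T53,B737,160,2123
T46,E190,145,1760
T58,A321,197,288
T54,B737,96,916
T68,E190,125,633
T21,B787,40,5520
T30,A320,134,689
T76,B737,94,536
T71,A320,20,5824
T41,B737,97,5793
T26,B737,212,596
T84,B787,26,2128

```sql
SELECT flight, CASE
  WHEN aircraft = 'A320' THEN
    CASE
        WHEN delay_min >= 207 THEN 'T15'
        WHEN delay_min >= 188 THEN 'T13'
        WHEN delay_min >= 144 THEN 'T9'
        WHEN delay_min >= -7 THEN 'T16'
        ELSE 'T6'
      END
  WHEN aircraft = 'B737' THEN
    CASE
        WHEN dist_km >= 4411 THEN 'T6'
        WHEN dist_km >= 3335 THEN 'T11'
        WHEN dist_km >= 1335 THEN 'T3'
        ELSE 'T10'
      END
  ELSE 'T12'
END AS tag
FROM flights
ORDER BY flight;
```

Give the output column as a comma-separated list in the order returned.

flight=T21: aircraft='B787' → outer ELSE → T12
flight=T26: aircraft='B737' → inner[ELSE] → T10
flight=T30: aircraft='A320' → inner[delay_min >= -7] → T16
flight=T41: aircraft='B737' → inner[dist_km >= 4411] → T6
flight=T46: aircraft='E190' → outer ELSE → T12
flight=T53: aircraft='B737' → inner[dist_km >= 1335] → T3
flight=T54: aircraft='B737' → inner[ELSE] → T10
flight=T58: aircraft='A321' → outer ELSE → T12
flight=T68: aircraft='E190' → outer ELSE → T12
flight=T71: aircraft='A320' → inner[delay_min >= -7] → T16
flight=T76: aircraft='B737' → inner[ELSE] → T10
flight=T84: aircraft='B787' → outer ELSE → T12

T12, T10, T16, T6, T12, T3, T10, T12, T12, T16, T10, T12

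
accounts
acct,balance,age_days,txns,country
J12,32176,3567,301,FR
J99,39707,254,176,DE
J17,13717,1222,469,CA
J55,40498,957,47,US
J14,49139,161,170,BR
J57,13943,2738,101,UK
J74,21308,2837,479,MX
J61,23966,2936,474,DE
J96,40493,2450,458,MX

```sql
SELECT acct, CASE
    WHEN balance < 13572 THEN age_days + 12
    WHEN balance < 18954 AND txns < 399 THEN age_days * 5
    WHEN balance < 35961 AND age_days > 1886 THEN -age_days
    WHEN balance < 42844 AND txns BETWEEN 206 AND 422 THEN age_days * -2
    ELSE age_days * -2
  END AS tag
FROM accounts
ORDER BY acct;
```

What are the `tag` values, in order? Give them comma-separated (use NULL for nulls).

acct=J12: balance < 35961 AND age_days > 1886 → -3567
acct=J14: ELSE → -322
acct=J17: ELSE → -2444
acct=J55: ELSE → -1914
acct=J57: balance < 18954 AND txns < 399 → 13690
acct=J61: balance < 35961 AND age_days > 1886 → -2936
acct=J74: balance < 35961 AND age_days > 1886 → -2837
acct=J96: ELSE → -4900
acct=J99: ELSE → -508

-3567, -322, -2444, -1914, 13690, -2936, -2837, -4900, -508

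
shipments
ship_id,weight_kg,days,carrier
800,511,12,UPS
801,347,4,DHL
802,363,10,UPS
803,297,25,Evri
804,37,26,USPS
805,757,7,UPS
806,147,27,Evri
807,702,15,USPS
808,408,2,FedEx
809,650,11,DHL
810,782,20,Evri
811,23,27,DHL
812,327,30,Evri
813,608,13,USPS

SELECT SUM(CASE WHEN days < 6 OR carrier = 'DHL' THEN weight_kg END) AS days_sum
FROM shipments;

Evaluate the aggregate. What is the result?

1428

ship_id=800: ✗
ship_id=801: ✓ → 347
ship_id=802: ✗
ship_id=803: ✗
ship_id=804: ✗
ship_id=805: ✗
ship_id=806: ✗
ship_id=807: ✗
ship_id=808: ✓ → 408
ship_id=809: ✓ → 650
ship_id=810: ✗
ship_id=811: ✓ → 23
ship_id=812: ✗
ship_id=813: ✗
days_sum = 347 + 408 + 650 + 23 = 1428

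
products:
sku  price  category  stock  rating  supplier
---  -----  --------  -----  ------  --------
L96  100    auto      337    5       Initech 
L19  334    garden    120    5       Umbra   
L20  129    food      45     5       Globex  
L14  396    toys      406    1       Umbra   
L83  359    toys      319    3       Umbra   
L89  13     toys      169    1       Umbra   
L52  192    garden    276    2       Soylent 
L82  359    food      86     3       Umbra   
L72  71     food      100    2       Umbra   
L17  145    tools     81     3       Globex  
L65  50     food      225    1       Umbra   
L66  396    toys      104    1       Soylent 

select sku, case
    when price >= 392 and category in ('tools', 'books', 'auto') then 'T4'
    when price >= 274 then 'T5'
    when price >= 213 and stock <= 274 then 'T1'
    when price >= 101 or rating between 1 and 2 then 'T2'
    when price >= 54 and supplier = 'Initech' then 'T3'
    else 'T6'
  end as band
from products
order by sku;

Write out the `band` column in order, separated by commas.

T5, T2, T5, T2, T2, T2, T5, T2, T5, T5, T2, T3

sku=L14: price >= 274 → T5
sku=L17: price >= 101 or rating between 1 and 2 → T2
sku=L19: price >= 274 → T5
sku=L20: price >= 101 or rating between 1 and 2 → T2
sku=L52: price >= 101 or rating between 1 and 2 → T2
sku=L65: price >= 101 or rating between 1 and 2 → T2
sku=L66: price >= 274 → T5
sku=L72: price >= 101 or rating between 1 and 2 → T2
sku=L82: price >= 274 → T5
sku=L83: price >= 274 → T5
sku=L89: price >= 101 or rating between 1 and 2 → T2
sku=L96: price >= 54 and supplier = 'Initech' → T3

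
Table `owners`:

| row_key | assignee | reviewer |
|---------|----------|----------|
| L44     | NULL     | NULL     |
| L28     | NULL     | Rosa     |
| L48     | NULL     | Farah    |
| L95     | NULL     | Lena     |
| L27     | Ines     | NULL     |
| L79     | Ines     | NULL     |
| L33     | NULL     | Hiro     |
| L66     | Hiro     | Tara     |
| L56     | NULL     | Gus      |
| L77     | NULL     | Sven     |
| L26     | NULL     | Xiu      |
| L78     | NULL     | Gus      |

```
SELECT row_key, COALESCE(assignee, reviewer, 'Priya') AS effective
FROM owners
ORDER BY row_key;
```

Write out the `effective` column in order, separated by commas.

Xiu, Ines, Rosa, Hiro, Priya, Farah, Gus, Hiro, Sven, Gus, Ines, Lena

row_key=L26: assignee=NULL, reviewer=Xiu → Xiu
row_key=L27: assignee=Ines → Ines
row_key=L28: assignee=NULL, reviewer=Rosa → Rosa
row_key=L33: assignee=NULL, reviewer=Hiro → Hiro
row_key=L44: assignee=NULL, reviewer=NULL, → literal Priya → Priya
row_key=L48: assignee=NULL, reviewer=Farah → Farah
row_key=L56: assignee=NULL, reviewer=Gus → Gus
row_key=L66: assignee=Hiro → Hiro
row_key=L77: assignee=NULL, reviewer=Sven → Sven
row_key=L78: assignee=NULL, reviewer=Gus → Gus
row_key=L79: assignee=Ines → Ines
row_key=L95: assignee=NULL, reviewer=Lena → Lena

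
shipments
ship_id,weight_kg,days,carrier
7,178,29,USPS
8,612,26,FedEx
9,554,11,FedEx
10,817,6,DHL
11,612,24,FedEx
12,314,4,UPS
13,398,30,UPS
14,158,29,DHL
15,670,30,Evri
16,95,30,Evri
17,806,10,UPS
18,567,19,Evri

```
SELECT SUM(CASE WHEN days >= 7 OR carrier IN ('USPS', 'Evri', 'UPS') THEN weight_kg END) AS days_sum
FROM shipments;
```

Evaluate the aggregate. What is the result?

4964

ship_id=7: ✓ → 178
ship_id=8: ✓ → 612
ship_id=9: ✓ → 554
ship_id=10: ✗
ship_id=11: ✓ → 612
ship_id=12: ✓ → 314
ship_id=13: ✓ → 398
ship_id=14: ✓ → 158
ship_id=15: ✓ → 670
ship_id=16: ✓ → 95
ship_id=17: ✓ → 806
ship_id=18: ✓ → 567
days_sum = 178 + 612 + 554 + 612 + 314 + 398 + 158 + 670 + 95 + 806 + 567 = 4964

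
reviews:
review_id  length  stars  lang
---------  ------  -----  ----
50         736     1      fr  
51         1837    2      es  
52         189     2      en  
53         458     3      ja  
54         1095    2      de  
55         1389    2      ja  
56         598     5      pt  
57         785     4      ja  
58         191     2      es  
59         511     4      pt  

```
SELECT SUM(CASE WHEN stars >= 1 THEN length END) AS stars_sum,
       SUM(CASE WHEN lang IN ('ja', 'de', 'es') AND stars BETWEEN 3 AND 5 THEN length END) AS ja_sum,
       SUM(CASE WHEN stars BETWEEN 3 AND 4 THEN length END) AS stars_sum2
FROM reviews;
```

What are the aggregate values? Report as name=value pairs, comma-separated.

[stars_sum: stars >= 1]
review_id=50: ✓ → 736
review_id=51: ✓ → 1837
review_id=52: ✓ → 189
review_id=53: ✓ → 458
review_id=54: ✓ → 1095
review_id=55: ✓ → 1389
review_id=56: ✓ → 598
review_id=57: ✓ → 785
review_id=58: ✓ → 191
review_id=59: ✓ → 511
stars_sum = 736 + 1837 + 189 + 458 + 1095 + 1389 + 598 + 785 + 191 + 511 = 7789
—
[ja_sum: lang IN ('ja', 'de', 'es') AND stars BETWEEN 3 AND 5]
review_id=50: ✗
review_id=51: ✗
review_id=52: ✗
review_id=53: ✓ → 458
review_id=54: ✗
review_id=55: ✗
review_id=56: ✗
review_id=57: ✓ → 785
review_id=58: ✗
review_id=59: ✗
ja_sum = 458 + 785 = 1243
—
[stars_sum2: stars BETWEEN 3 AND 4]
review_id=50: ✗
review_id=51: ✗
review_id=52: ✗
review_id=53: ✓ → 458
review_id=54: ✗
review_id=55: ✗
review_id=56: ✗
review_id=57: ✓ → 785
review_id=58: ✗
review_id=59: ✓ → 511
stars_sum2 = 458 + 785 + 511 = 1754

stars_sum=7789, ja_sum=1243, stars_sum2=1754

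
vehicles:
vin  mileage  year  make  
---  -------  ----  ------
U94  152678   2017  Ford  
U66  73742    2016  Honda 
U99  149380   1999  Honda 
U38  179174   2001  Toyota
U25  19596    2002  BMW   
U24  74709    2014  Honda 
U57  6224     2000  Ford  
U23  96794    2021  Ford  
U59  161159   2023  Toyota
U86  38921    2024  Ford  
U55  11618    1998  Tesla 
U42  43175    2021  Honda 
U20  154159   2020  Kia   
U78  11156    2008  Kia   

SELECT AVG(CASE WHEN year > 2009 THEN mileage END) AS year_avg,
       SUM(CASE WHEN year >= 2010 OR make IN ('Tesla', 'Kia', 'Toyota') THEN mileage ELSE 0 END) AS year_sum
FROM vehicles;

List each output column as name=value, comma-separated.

[year_avg: year > 2009]
vin=U94: ✓ → 152678
vin=U66: ✓ → 73742
vin=U99: ✗
vin=U38: ✗
vin=U25: ✗
vin=U24: ✓ → 74709
vin=U57: ✗
vin=U23: ✓ → 96794
vin=U59: ✓ → 161159
vin=U86: ✓ → 38921
vin=U55: ✗
vin=U42: ✓ → 43175
vin=U20: ✓ → 154159
vin=U78: ✗
year_avg = (152678 + 73742 + 74709 + 96794 + 161159 + 38921 + 43175 + 154159) / 8 = 99417.125
—
[year_sum: year >= 2010 OR make IN ('Tesla', 'Kia', 'Toyota')]
vin=U94: ✓ → 152678
vin=U66: ✓ → 73742
vin=U99: ✗
vin=U38: ✓ → 179174
vin=U25: ✗
vin=U24: ✓ → 74709
vin=U57: ✗
vin=U23: ✓ → 96794
vin=U59: ✓ → 161159
vin=U86: ✓ → 38921
vin=U55: ✓ → 11618
vin=U42: ✓ → 43175
vin=U20: ✓ → 154159
vin=U78: ✓ → 11156
year_sum = 152678 + 73742 + 179174 + 74709 + 96794 + 161159 + 38921 + 11618 + 43175 + 154159 + 11156 = 997285

year_avg=99417.125, year_sum=997285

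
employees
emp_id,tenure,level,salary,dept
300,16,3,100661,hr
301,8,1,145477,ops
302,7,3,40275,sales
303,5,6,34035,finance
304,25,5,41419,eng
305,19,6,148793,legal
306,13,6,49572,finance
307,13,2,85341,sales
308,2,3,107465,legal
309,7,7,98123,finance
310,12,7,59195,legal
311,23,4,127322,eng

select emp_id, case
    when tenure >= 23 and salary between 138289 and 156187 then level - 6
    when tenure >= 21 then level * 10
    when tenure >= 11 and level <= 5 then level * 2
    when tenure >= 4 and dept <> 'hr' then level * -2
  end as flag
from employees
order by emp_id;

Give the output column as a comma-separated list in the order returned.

emp_id=300: tenure >= 11 and level <= 5 → 6
emp_id=301: tenure >= 4 and dept <> 'hr' → -2
emp_id=302: tenure >= 4 and dept <> 'hr' → -6
emp_id=303: tenure >= 4 and dept <> 'hr' → -12
emp_id=304: tenure >= 21 → 50
emp_id=305: tenure >= 4 and dept <> 'hr' → -12
emp_id=306: tenure >= 4 and dept <> 'hr' → -12
emp_id=307: tenure >= 11 and level <= 5 → 4
emp_id=308: (no match → NULL) → NULL
emp_id=309: tenure >= 4 and dept <> 'hr' → -14
emp_id=310: tenure >= 4 and dept <> 'hr' → -14
emp_id=311: tenure >= 21 → 40

6, -2, -6, -12, 50, -12, -12, 4, NULL, -14, -14, 40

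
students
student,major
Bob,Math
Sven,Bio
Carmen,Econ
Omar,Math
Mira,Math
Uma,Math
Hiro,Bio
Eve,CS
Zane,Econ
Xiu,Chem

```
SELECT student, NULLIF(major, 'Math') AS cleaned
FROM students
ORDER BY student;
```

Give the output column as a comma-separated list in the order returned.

NULL, Econ, CS, Bio, NULL, NULL, Bio, NULL, Chem, Econ

student=Bob: major=Math vs Math: equal → NULL
student=Carmen: major=Econ vs Math: differ → Econ
student=Eve: major=CS vs Math: differ → CS
student=Hiro: major=Bio vs Math: differ → Bio
student=Mira: major=Math vs Math: equal → NULL
student=Omar: major=Math vs Math: equal → NULL
student=Sven: major=Bio vs Math: differ → Bio
student=Uma: major=Math vs Math: equal → NULL
student=Xiu: major=Chem vs Math: differ → Chem
student=Zane: major=Econ vs Math: differ → Econ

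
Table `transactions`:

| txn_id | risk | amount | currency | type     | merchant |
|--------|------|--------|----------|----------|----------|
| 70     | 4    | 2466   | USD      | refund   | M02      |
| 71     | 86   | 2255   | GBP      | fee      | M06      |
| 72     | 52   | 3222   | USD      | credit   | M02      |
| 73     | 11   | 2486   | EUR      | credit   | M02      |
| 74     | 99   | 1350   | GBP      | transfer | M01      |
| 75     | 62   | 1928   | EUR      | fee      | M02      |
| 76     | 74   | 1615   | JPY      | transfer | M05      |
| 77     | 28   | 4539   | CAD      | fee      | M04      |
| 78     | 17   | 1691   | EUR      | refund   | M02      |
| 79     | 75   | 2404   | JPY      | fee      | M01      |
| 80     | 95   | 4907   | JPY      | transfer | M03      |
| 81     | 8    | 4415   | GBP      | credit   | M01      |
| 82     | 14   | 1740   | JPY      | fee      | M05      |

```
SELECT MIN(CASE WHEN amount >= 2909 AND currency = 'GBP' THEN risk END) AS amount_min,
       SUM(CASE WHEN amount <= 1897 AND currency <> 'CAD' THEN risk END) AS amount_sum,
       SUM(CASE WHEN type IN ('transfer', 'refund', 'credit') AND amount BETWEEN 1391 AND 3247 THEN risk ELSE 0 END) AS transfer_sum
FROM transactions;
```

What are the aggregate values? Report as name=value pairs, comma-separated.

[amount_min: amount >= 2909 AND currency = 'GBP']
txn_id=70: ✗
txn_id=71: ✗
txn_id=72: ✗
txn_id=73: ✗
txn_id=74: ✗
txn_id=75: ✗
txn_id=76: ✗
txn_id=77: ✗
txn_id=78: ✗
txn_id=79: ✗
txn_id=80: ✗
txn_id=81: ✓ → 8
txn_id=82: ✗
amount_min = MIN(8) = 8
—
[amount_sum: amount <= 1897 AND currency <> 'CAD']
txn_id=70: ✗
txn_id=71: ✗
txn_id=72: ✗
txn_id=73: ✗
txn_id=74: ✓ → 99
txn_id=75: ✗
txn_id=76: ✓ → 74
txn_id=77: ✗
txn_id=78: ✓ → 17
txn_id=79: ✗
txn_id=80: ✗
txn_id=81: ✗
txn_id=82: ✓ → 14
amount_sum = 99 + 74 + 17 + 14 = 204
—
[transfer_sum: type IN ('transfer', 'refund', 'credit') AND amount BETWEEN 1391 AND 3247]
txn_id=70: ✓ → 4
txn_id=71: ✗
txn_id=72: ✓ → 52
txn_id=73: ✓ → 11
txn_id=74: ✗
txn_id=75: ✗
txn_id=76: ✓ → 74
txn_id=77: ✗
txn_id=78: ✓ → 17
txn_id=79: ✗
txn_id=80: ✗
txn_id=81: ✗
txn_id=82: ✗
transfer_sum = 4 + 52 + 11 + 74 + 17 = 158

amount_min=8, amount_sum=204, transfer_sum=158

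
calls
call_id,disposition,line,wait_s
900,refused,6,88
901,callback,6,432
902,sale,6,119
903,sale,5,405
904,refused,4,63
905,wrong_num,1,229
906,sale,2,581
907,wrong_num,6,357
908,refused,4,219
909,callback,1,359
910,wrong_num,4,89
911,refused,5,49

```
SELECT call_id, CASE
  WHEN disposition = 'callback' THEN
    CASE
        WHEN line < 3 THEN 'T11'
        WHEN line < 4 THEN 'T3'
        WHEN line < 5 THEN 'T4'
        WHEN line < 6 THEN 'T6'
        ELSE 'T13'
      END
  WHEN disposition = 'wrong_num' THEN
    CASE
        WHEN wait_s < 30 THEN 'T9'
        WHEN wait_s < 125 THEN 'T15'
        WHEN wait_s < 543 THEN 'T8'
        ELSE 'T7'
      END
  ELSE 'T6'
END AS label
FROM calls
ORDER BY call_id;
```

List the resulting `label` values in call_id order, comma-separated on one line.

call_id=900: disposition='refused' → outer ELSE → T6
call_id=901: disposition='callback' → inner[ELSE] → T13
call_id=902: disposition='sale' → outer ELSE → T6
call_id=903: disposition='sale' → outer ELSE → T6
call_id=904: disposition='refused' → outer ELSE → T6
call_id=905: disposition='wrong_num' → inner[wait_s < 543] → T8
call_id=906: disposition='sale' → outer ELSE → T6
call_id=907: disposition='wrong_num' → inner[wait_s < 543] → T8
call_id=908: disposition='refused' → outer ELSE → T6
call_id=909: disposition='callback' → inner[line < 3] → T11
call_id=910: disposition='wrong_num' → inner[wait_s < 125] → T15
call_id=911: disposition='refused' → outer ELSE → T6

T6, T13, T6, T6, T6, T8, T6, T8, T6, T11, T15, T6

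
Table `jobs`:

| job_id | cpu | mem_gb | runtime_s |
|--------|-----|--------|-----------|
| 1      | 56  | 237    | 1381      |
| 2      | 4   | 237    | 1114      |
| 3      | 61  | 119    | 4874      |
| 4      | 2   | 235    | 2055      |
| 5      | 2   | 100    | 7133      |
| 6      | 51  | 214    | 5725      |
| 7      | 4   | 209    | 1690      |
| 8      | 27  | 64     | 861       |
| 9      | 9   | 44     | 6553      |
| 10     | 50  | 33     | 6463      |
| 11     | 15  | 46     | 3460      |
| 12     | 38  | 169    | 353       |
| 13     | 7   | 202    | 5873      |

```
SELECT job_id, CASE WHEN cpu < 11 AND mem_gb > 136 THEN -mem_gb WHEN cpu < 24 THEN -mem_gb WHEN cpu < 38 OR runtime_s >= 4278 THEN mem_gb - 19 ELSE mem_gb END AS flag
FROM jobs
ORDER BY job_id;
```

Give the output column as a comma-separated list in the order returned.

237, -237, 100, -235, -100, 195, -209, 45, -44, 14, -46, 169, -202

job_id=1: ELSE → 237
job_id=2: cpu < 11 AND mem_gb > 136 → -237
job_id=3: cpu < 38 OR runtime_s >= 4278 → 100
job_id=4: cpu < 11 AND mem_gb > 136 → -235
job_id=5: cpu < 24 → -100
job_id=6: cpu < 38 OR runtime_s >= 4278 → 195
job_id=7: cpu < 11 AND mem_gb > 136 → -209
job_id=8: cpu < 38 OR runtime_s >= 4278 → 45
job_id=9: cpu < 24 → -44
job_id=10: cpu < 38 OR runtime_s >= 4278 → 14
job_id=11: cpu < 24 → -46
job_id=12: ELSE → 169
job_id=13: cpu < 11 AND mem_gb > 136 → -202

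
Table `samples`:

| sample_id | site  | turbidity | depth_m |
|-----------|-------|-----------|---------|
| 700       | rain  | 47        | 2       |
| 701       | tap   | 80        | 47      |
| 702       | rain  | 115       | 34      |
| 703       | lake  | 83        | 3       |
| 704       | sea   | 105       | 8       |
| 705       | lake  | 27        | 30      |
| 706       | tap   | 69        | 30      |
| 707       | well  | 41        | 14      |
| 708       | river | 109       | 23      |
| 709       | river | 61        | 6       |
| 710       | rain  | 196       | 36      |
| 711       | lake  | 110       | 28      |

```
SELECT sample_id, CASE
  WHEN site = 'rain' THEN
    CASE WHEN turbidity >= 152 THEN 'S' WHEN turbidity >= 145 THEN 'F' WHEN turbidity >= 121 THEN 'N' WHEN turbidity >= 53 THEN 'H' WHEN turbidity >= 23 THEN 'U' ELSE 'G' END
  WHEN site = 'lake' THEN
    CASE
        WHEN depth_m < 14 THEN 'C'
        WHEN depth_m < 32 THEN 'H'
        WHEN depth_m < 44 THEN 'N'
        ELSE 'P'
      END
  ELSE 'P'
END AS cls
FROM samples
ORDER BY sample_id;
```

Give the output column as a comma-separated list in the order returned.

sample_id=700: site='rain' → inner[turbidity >= 23] → U
sample_id=701: site='tap' → outer ELSE → P
sample_id=702: site='rain' → inner[turbidity >= 53] → H
sample_id=703: site='lake' → inner[depth_m < 14] → C
sample_id=704: site='sea' → outer ELSE → P
sample_id=705: site='lake' → inner[depth_m < 32] → H
sample_id=706: site='tap' → outer ELSE → P
sample_id=707: site='well' → outer ELSE → P
sample_id=708: site='river' → outer ELSE → P
sample_id=709: site='river' → outer ELSE → P
sample_id=710: site='rain' → inner[turbidity >= 152] → S
sample_id=711: site='lake' → inner[depth_m < 32] → H

U, P, H, C, P, H, P, P, P, P, S, H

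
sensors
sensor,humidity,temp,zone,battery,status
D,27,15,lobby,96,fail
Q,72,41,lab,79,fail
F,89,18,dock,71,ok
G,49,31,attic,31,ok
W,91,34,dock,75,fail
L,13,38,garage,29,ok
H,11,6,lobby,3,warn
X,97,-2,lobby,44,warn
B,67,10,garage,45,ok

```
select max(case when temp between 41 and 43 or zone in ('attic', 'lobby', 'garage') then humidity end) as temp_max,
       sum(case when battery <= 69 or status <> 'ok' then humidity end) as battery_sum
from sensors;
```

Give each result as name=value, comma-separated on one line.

[temp_max: temp between 41 and 43 or zone in ('attic', 'lobby', 'garage')]
sensor=D: ✓ → 27
sensor=Q: ✓ → 72
sensor=F: ✗
sensor=G: ✓ → 49
sensor=W: ✗
sensor=L: ✓ → 13
sensor=H: ✓ → 11
sensor=X: ✓ → 97
sensor=B: ✓ → 67
temp_max = MAX(27, 72, 49, 13, 11, 97, 67) = 97
—
[battery_sum: battery <= 69 or status <> 'ok']
sensor=D: ✓ → 27
sensor=Q: ✓ → 72
sensor=F: ✗
sensor=G: ✓ → 49
sensor=W: ✓ → 91
sensor=L: ✓ → 13
sensor=H: ✓ → 11
sensor=X: ✓ → 97
sensor=B: ✓ → 67
battery_sum = 27 + 72 + 49 + 91 + 13 + 11 + 97 + 67 = 427

temp_max=97, battery_sum=427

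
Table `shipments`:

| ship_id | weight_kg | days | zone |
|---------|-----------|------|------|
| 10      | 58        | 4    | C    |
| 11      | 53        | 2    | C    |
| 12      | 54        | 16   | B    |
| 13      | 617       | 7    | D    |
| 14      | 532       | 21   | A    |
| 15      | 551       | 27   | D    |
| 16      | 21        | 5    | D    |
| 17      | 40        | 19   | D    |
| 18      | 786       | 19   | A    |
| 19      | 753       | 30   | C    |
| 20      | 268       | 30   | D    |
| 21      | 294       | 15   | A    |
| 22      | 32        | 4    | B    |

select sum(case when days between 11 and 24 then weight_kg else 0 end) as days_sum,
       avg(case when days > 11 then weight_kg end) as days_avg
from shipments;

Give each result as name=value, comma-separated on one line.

[days_sum: days between 11 and 24]
ship_id=10: ✗
ship_id=11: ✗
ship_id=12: ✓ → 54
ship_id=13: ✗
ship_id=14: ✓ → 532
ship_id=15: ✗
ship_id=16: ✗
ship_id=17: ✓ → 40
ship_id=18: ✓ → 786
ship_id=19: ✗
ship_id=20: ✗
ship_id=21: ✓ → 294
ship_id=22: ✗
days_sum = 54 + 532 + 40 + 786 + 294 = 1706
—
[days_avg: days > 11]
ship_id=10: ✗
ship_id=11: ✗
ship_id=12: ✓ → 54
ship_id=13: ✗
ship_id=14: ✓ → 532
ship_id=15: ✓ → 551
ship_id=16: ✗
ship_id=17: ✓ → 40
ship_id=18: ✓ → 786
ship_id=19: ✓ → 753
ship_id=20: ✓ → 268
ship_id=21: ✓ → 294
ship_id=22: ✗
days_avg = (54 + 532 + 551 + 40 + 786 + 753 + 268 + 294) / 8 = 409.75

days_sum=1706, days_avg=409.75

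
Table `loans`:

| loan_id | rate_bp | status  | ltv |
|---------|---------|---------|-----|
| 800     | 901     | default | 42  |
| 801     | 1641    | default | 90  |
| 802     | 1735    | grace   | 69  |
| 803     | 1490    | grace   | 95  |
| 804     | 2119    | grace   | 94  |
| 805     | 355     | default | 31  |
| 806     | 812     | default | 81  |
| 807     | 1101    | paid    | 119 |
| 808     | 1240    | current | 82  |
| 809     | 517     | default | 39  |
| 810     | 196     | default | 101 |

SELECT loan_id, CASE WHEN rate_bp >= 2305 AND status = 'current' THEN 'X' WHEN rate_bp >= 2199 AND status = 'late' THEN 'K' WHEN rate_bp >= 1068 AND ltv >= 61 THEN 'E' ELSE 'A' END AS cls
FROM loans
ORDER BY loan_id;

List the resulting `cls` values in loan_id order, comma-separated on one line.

A, E, E, E, E, A, A, E, E, A, A

loan_id=800: ELSE → A
loan_id=801: rate_bp >= 1068 AND ltv >= 61 → E
loan_id=802: rate_bp >= 1068 AND ltv >= 61 → E
loan_id=803: rate_bp >= 1068 AND ltv >= 61 → E
loan_id=804: rate_bp >= 1068 AND ltv >= 61 → E
loan_id=805: ELSE → A
loan_id=806: ELSE → A
loan_id=807: rate_bp >= 1068 AND ltv >= 61 → E
loan_id=808: rate_bp >= 1068 AND ltv >= 61 → E
loan_id=809: ELSE → A
loan_id=810: ELSE → A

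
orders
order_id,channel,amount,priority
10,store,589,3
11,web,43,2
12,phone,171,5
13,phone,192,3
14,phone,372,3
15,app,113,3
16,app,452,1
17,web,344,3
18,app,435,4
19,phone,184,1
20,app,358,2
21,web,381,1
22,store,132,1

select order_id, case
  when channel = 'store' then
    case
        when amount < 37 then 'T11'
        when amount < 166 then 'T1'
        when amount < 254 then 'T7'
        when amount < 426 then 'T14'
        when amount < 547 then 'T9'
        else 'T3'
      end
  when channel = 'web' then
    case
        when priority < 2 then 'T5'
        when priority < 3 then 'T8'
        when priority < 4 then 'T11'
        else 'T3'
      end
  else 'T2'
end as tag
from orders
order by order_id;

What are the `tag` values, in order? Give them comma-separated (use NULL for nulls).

T3, T8, T2, T2, T2, T2, T2, T11, T2, T2, T2, T5, T1

order_id=10: channel='store' → inner[ELSE] → T3
order_id=11: channel='web' → inner[priority < 3] → T8
order_id=12: channel='phone' → outer ELSE → T2
order_id=13: channel='phone' → outer ELSE → T2
order_id=14: channel='phone' → outer ELSE → T2
order_id=15: channel='app' → outer ELSE → T2
order_id=16: channel='app' → outer ELSE → T2
order_id=17: channel='web' → inner[priority < 4] → T11
order_id=18: channel='app' → outer ELSE → T2
order_id=19: channel='phone' → outer ELSE → T2
order_id=20: channel='app' → outer ELSE → T2
order_id=21: channel='web' → inner[priority < 2] → T5
order_id=22: channel='store' → inner[amount < 166] → T1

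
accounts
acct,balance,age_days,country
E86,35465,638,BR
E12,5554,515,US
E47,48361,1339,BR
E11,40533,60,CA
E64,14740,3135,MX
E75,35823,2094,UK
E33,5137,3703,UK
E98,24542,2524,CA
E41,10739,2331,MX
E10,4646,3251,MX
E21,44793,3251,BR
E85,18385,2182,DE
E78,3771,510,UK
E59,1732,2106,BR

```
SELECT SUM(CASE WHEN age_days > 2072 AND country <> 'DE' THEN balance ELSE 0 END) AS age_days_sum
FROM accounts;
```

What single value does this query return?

acct=E86: ✗
acct=E12: ✗
acct=E47: ✗
acct=E11: ✗
acct=E64: ✓ → 14740
acct=E75: ✓ → 35823
acct=E33: ✓ → 5137
acct=E98: ✓ → 24542
acct=E41: ✓ → 10739
acct=E10: ✓ → 4646
acct=E21: ✓ → 44793
acct=E85: ✗
acct=E78: ✗
acct=E59: ✓ → 1732
age_days_sum = 14740 + 35823 + 5137 + 24542 + 10739 + 4646 + 44793 + 1732 = 142152

142152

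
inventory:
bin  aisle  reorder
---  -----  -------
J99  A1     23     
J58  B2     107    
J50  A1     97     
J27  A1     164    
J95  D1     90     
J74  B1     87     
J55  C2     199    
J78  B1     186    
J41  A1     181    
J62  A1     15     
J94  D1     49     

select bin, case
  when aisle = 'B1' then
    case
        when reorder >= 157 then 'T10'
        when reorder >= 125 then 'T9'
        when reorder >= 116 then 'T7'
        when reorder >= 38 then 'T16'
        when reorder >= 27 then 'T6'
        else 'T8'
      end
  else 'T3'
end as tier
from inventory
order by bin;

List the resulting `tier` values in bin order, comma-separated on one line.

T3, T3, T3, T3, T3, T3, T16, T10, T3, T3, T3

bin=J27: aisle='A1' → outer ELSE → T3
bin=J41: aisle='A1' → outer ELSE → T3
bin=J50: aisle='A1' → outer ELSE → T3
bin=J55: aisle='C2' → outer ELSE → T3
bin=J58: aisle='B2' → outer ELSE → T3
bin=J62: aisle='A1' → outer ELSE → T3
bin=J74: aisle='B1' → inner[reorder >= 38] → T16
bin=J78: aisle='B1' → inner[reorder >= 157] → T10
bin=J94: aisle='D1' → outer ELSE → T3
bin=J95: aisle='D1' → outer ELSE → T3
bin=J99: aisle='A1' → outer ELSE → T3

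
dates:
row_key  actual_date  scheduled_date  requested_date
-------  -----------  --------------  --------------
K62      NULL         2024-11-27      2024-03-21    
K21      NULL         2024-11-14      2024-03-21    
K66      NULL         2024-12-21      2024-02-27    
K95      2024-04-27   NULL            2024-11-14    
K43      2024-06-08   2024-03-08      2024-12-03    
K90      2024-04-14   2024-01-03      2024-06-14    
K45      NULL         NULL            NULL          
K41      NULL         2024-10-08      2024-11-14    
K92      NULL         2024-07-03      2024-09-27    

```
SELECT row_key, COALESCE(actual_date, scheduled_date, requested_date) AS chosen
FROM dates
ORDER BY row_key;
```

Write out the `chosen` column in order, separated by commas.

2024-11-14, 2024-10-08, 2024-06-08, NULL, 2024-11-27, 2024-12-21, 2024-04-14, 2024-07-03, 2024-04-27

row_key=K21: actual_date=NULL, scheduled_date=2024-11-14 → 2024-11-14
row_key=K41: actual_date=NULL, scheduled_date=2024-10-08 → 2024-10-08
row_key=K43: actual_date=2024-06-08 → 2024-06-08
row_key=K45: actual_date=NULL, scheduled_date=NULL, requested_date=NULL (all NULL) → NULL
row_key=K62: actual_date=NULL, scheduled_date=2024-11-27 → 2024-11-27
row_key=K66: actual_date=NULL, scheduled_date=2024-12-21 → 2024-12-21
row_key=K90: actual_date=2024-04-14 → 2024-04-14
row_key=K92: actual_date=NULL, scheduled_date=2024-07-03 → 2024-07-03
row_key=K95: actual_date=2024-04-27 → 2024-04-27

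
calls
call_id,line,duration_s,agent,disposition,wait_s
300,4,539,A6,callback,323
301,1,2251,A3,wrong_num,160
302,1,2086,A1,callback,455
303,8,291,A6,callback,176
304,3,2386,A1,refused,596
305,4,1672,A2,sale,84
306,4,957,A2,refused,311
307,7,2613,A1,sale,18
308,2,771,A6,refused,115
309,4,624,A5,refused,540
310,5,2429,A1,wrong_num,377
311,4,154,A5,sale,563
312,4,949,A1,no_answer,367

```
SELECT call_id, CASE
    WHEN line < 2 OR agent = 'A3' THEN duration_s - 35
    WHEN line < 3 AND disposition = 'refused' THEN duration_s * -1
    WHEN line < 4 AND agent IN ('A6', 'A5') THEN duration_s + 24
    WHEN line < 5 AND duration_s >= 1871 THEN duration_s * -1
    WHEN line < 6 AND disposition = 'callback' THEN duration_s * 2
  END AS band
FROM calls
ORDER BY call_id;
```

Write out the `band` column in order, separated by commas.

call_id=300: line < 6 AND disposition = 'callback' → 1078
call_id=301: line < 2 OR agent = 'A3' → 2216
call_id=302: line < 2 OR agent = 'A3' → 2051
call_id=303: (no match → NULL) → NULL
call_id=304: line < 5 AND duration_s >= 1871 → -2386
call_id=305: (no match → NULL) → NULL
call_id=306: (no match → NULL) → NULL
call_id=307: (no match → NULL) → NULL
call_id=308: line < 3 AND disposition = 'refused' → -771
call_id=309: (no match → NULL) → NULL
call_id=310: (no match → NULL) → NULL
call_id=311: (no match → NULL) → NULL
call_id=312: (no match → NULL) → NULL

1078, 2216, 2051, NULL, -2386, NULL, NULL, NULL, -771, NULL, NULL, NULL, NULL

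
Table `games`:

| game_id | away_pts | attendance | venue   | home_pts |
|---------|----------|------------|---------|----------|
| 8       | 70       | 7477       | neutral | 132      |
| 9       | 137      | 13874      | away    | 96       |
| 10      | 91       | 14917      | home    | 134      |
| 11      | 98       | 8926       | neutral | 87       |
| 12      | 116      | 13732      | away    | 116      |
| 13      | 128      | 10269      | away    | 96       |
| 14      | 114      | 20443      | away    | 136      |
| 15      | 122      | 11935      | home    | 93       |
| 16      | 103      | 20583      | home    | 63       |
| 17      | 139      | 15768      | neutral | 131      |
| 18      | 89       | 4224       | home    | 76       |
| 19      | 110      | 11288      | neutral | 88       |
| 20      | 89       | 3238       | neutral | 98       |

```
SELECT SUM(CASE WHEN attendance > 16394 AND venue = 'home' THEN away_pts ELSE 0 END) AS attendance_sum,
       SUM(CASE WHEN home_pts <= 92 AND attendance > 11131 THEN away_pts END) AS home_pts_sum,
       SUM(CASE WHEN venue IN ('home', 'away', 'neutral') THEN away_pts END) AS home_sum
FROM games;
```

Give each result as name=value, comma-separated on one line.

[attendance_sum: attendance > 16394 AND venue = 'home']
game_id=8: ✗
game_id=9: ✗
game_id=10: ✗
game_id=11: ✗
game_id=12: ✗
game_id=13: ✗
game_id=14: ✗
game_id=15: ✗
game_id=16: ✓ → 103
game_id=17: ✗
game_id=18: ✗
game_id=19: ✗
game_id=20: ✗
attendance_sum = 103
—
[home_pts_sum: home_pts <= 92 AND attendance > 11131]
game_id=8: ✗
game_id=9: ✗
game_id=10: ✗
game_id=11: ✗
game_id=12: ✗
game_id=13: ✗
game_id=14: ✗
game_id=15: ✗
game_id=16: ✓ → 103
game_id=17: ✗
game_id=18: ✗
game_id=19: ✓ → 110
game_id=20: ✗
home_pts_sum = 103 + 110 = 213
—
[home_sum: venue IN ('home', 'away', 'neutral')]
game_id=8: ✓ → 70
game_id=9: ✓ → 137
game_id=10: ✓ → 91
game_id=11: ✓ → 98
game_id=12: ✓ → 116
game_id=13: ✓ → 128
game_id=14: ✓ → 114
game_id=15: ✓ → 122
game_id=16: ✓ → 103
game_id=17: ✓ → 139
game_id=18: ✓ → 89
game_id=19: ✓ → 110
game_id=20: ✓ → 89
home_sum = 70 + 137 + 91 + 98 + 116 + 128 + 114 + 122 + 103 + 139 + 89 + 110 + 89 = 1406

attendance_sum=103, home_pts_sum=213, home_sum=1406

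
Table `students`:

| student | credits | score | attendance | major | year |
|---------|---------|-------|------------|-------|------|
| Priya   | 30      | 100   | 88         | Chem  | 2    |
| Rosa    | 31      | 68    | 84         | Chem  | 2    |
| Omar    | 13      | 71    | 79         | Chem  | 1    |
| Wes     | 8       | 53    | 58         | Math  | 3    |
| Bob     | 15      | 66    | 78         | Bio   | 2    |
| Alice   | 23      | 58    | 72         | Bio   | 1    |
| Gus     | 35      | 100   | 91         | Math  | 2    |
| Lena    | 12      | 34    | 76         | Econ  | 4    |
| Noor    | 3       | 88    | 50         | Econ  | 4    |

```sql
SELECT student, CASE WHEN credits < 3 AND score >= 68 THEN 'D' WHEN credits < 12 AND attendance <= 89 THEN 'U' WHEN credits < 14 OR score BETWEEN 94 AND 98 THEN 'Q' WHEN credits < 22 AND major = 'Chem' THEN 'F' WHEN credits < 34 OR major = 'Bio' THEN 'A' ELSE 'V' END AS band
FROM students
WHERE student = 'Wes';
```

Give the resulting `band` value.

student = Wes: credits=8, score=53, attendance=58, major=Math, year=3.
credits < 3 AND score >= 68 → false
credits < 12 AND attendance <= 89 → true → U

U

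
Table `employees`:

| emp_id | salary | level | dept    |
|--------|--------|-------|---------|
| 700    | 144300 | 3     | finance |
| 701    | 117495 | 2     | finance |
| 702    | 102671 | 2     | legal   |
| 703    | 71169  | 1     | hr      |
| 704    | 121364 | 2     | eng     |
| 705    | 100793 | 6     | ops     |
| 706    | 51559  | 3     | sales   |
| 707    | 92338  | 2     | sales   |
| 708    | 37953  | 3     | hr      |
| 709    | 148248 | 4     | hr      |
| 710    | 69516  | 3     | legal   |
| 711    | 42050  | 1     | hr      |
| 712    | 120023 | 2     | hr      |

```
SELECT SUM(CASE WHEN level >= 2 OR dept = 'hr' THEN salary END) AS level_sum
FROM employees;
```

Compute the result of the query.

1219479

emp_id=700: ✓ → 144300
emp_id=701: ✓ → 117495
emp_id=702: ✓ → 102671
emp_id=703: ✓ → 71169
emp_id=704: ✓ → 121364
emp_id=705: ✓ → 100793
emp_id=706: ✓ → 51559
emp_id=707: ✓ → 92338
emp_id=708: ✓ → 37953
emp_id=709: ✓ → 148248
emp_id=710: ✓ → 69516
emp_id=711: ✓ → 42050
emp_id=712: ✓ → 120023
level_sum = 144300 + 117495 + 102671 + 71169 + 121364 + 100793 + 51559 + 92338 + 37953 + 148248 + 69516 + 42050 + 120023 = 1219479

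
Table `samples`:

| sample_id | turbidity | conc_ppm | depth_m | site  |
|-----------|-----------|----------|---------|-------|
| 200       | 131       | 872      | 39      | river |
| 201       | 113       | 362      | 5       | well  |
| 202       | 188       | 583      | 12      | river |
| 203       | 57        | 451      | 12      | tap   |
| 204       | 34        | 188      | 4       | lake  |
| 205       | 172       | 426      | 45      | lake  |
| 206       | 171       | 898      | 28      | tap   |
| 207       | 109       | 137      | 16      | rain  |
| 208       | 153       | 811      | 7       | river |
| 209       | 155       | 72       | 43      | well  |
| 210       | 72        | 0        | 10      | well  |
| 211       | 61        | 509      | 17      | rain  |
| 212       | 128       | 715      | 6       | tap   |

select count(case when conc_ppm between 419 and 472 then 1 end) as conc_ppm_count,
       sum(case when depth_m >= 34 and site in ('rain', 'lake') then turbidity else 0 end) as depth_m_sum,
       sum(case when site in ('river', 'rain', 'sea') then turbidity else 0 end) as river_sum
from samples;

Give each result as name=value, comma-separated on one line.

conc_ppm_count=2, depth_m_sum=172, river_sum=642

[conc_ppm_count: conc_ppm between 419 and 472]
sample_id=200: ✗
sample_id=201: ✗
sample_id=202: ✗
sample_id=203: ✓ → 1
sample_id=204: ✗
sample_id=205: ✓ → 1
sample_id=206: ✗
sample_id=207: ✗
sample_id=208: ✗
sample_id=209: ✗
sample_id=210: ✗
sample_id=211: ✗
sample_id=212: ✗
conc_ppm_count = COUNT(1, 1) = 2
—
[depth_m_sum: depth_m >= 34 and site in ('rain', 'lake')]
sample_id=200: ✗
sample_id=201: ✗
sample_id=202: ✗
sample_id=203: ✗
sample_id=204: ✗
sample_id=205: ✓ → 172
sample_id=206: ✗
sample_id=207: ✗
sample_id=208: ✗
sample_id=209: ✗
sample_id=210: ✗
sample_id=211: ✗
sample_id=212: ✗
depth_m_sum = 172
—
[river_sum: site in ('river', 'rain', 'sea')]
sample_id=200: ✓ → 131
sample_id=201: ✗
sample_id=202: ✓ → 188
sample_id=203: ✗
sample_id=204: ✗
sample_id=205: ✗
sample_id=206: ✗
sample_id=207: ✓ → 109
sample_id=208: ✓ → 153
sample_id=209: ✗
sample_id=210: ✗
sample_id=211: ✓ → 61
sample_id=212: ✗
river_sum = 131 + 188 + 109 + 153 + 61 = 642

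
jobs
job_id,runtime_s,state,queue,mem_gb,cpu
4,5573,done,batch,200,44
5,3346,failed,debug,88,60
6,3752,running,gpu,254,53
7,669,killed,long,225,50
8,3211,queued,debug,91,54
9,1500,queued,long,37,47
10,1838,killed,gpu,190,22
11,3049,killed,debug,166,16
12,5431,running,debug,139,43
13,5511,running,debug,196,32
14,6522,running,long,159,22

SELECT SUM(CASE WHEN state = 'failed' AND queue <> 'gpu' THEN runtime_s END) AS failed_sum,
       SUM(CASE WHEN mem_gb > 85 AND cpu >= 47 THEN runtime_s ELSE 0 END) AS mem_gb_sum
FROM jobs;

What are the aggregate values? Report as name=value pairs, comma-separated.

failed_sum=3346, mem_gb_sum=10978

[failed_sum: state = 'failed' AND queue <> 'gpu']
job_id=4: ✗
job_id=5: ✓ → 3346
job_id=6: ✗
job_id=7: ✗
job_id=8: ✗
job_id=9: ✗
job_id=10: ✗
job_id=11: ✗
job_id=12: ✗
job_id=13: ✗
job_id=14: ✗
failed_sum = 3346
—
[mem_gb_sum: mem_gb > 85 AND cpu >= 47]
job_id=4: ✗
job_id=5: ✓ → 3346
job_id=6: ✓ → 3752
job_id=7: ✓ → 669
job_id=8: ✓ → 3211
job_id=9: ✗
job_id=10: ✗
job_id=11: ✗
job_id=12: ✗
job_id=13: ✗
job_id=14: ✗
mem_gb_sum = 3346 + 3752 + 669 + 3211 = 10978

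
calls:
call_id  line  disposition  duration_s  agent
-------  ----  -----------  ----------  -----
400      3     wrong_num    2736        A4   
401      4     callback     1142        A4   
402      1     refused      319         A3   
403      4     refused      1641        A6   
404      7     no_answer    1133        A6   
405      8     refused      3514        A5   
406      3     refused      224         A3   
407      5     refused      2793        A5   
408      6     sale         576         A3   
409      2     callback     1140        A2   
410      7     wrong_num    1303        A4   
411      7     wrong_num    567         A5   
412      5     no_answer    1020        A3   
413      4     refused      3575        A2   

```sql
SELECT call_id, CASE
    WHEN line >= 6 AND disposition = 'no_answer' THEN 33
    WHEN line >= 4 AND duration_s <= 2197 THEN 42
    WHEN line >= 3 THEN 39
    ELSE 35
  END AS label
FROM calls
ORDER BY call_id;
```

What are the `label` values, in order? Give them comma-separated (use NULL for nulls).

39, 42, 35, 42, 33, 39, 39, 39, 42, 35, 42, 42, 42, 39

call_id=400: line >= 3 → 39
call_id=401: line >= 4 AND duration_s <= 2197 → 42
call_id=402: ELSE → 35
call_id=403: line >= 4 AND duration_s <= 2197 → 42
call_id=404: line >= 6 AND disposition = 'no_answer' → 33
call_id=405: line >= 3 → 39
call_id=406: line >= 3 → 39
call_id=407: line >= 3 → 39
call_id=408: line >= 4 AND duration_s <= 2197 → 42
call_id=409: ELSE → 35
call_id=410: line >= 4 AND duration_s <= 2197 → 42
call_id=411: line >= 4 AND duration_s <= 2197 → 42
call_id=412: line >= 4 AND duration_s <= 2197 → 42
call_id=413: line >= 3 → 39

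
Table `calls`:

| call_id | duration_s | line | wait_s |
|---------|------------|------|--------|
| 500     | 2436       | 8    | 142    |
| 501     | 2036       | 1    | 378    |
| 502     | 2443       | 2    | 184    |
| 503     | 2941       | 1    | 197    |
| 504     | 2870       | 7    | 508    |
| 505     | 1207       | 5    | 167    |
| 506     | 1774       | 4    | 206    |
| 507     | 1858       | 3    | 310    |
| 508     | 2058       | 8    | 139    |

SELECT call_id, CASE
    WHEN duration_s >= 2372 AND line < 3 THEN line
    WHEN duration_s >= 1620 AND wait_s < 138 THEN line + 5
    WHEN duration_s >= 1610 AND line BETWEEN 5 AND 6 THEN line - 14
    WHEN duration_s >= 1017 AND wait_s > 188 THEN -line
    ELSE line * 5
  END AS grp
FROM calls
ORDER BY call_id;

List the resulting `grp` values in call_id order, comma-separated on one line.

call_id=500: ELSE → 40
call_id=501: duration_s >= 1017 AND wait_s > 188 → -1
call_id=502: duration_s >= 2372 AND line < 3 → 2
call_id=503: duration_s >= 2372 AND line < 3 → 1
call_id=504: duration_s >= 1017 AND wait_s > 188 → -7
call_id=505: ELSE → 25
call_id=506: duration_s >= 1017 AND wait_s > 188 → -4
call_id=507: duration_s >= 1017 AND wait_s > 188 → -3
call_id=508: ELSE → 40

40, -1, 2, 1, -7, 25, -4, -3, 40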